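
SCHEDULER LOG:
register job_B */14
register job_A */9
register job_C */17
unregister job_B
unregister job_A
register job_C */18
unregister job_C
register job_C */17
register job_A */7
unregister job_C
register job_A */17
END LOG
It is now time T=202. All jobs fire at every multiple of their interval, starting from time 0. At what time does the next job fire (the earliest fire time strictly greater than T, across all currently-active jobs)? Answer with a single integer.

Op 1: register job_B */14 -> active={job_B:*/14}
Op 2: register job_A */9 -> active={job_A:*/9, job_B:*/14}
Op 3: register job_C */17 -> active={job_A:*/9, job_B:*/14, job_C:*/17}
Op 4: unregister job_B -> active={job_A:*/9, job_C:*/17}
Op 5: unregister job_A -> active={job_C:*/17}
Op 6: register job_C */18 -> active={job_C:*/18}
Op 7: unregister job_C -> active={}
Op 8: register job_C */17 -> active={job_C:*/17}
Op 9: register job_A */7 -> active={job_A:*/7, job_C:*/17}
Op 10: unregister job_C -> active={job_A:*/7}
Op 11: register job_A */17 -> active={job_A:*/17}
  job_A: interval 17, next fire after T=202 is 204
Earliest fire time = 204 (job job_A)

Answer: 204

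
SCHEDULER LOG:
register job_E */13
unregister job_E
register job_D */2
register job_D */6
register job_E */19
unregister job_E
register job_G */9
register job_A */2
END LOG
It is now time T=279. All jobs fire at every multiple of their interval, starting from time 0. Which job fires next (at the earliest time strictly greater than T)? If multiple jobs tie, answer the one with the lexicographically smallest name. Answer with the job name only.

Op 1: register job_E */13 -> active={job_E:*/13}
Op 2: unregister job_E -> active={}
Op 3: register job_D */2 -> active={job_D:*/2}
Op 4: register job_D */6 -> active={job_D:*/6}
Op 5: register job_E */19 -> active={job_D:*/6, job_E:*/19}
Op 6: unregister job_E -> active={job_D:*/6}
Op 7: register job_G */9 -> active={job_D:*/6, job_G:*/9}
Op 8: register job_A */2 -> active={job_A:*/2, job_D:*/6, job_G:*/9}
  job_A: interval 2, next fire after T=279 is 280
  job_D: interval 6, next fire after T=279 is 282
  job_G: interval 9, next fire after T=279 is 288
Earliest = 280, winner (lex tiebreak) = job_A

Answer: job_A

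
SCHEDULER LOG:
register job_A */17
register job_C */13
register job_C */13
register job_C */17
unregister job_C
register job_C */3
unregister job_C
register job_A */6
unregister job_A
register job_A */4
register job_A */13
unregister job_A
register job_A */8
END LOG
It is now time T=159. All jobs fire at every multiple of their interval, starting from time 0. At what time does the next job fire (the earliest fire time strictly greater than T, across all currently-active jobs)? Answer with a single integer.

Answer: 160

Derivation:
Op 1: register job_A */17 -> active={job_A:*/17}
Op 2: register job_C */13 -> active={job_A:*/17, job_C:*/13}
Op 3: register job_C */13 -> active={job_A:*/17, job_C:*/13}
Op 4: register job_C */17 -> active={job_A:*/17, job_C:*/17}
Op 5: unregister job_C -> active={job_A:*/17}
Op 6: register job_C */3 -> active={job_A:*/17, job_C:*/3}
Op 7: unregister job_C -> active={job_A:*/17}
Op 8: register job_A */6 -> active={job_A:*/6}
Op 9: unregister job_A -> active={}
Op 10: register job_A */4 -> active={job_A:*/4}
Op 11: register job_A */13 -> active={job_A:*/13}
Op 12: unregister job_A -> active={}
Op 13: register job_A */8 -> active={job_A:*/8}
  job_A: interval 8, next fire after T=159 is 160
Earliest fire time = 160 (job job_A)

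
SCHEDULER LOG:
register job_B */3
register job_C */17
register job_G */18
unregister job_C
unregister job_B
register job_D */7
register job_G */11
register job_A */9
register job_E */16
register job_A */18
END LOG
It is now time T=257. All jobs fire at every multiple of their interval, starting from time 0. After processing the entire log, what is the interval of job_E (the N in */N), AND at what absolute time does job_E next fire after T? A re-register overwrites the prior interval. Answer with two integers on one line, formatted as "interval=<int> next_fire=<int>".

Op 1: register job_B */3 -> active={job_B:*/3}
Op 2: register job_C */17 -> active={job_B:*/3, job_C:*/17}
Op 3: register job_G */18 -> active={job_B:*/3, job_C:*/17, job_G:*/18}
Op 4: unregister job_C -> active={job_B:*/3, job_G:*/18}
Op 5: unregister job_B -> active={job_G:*/18}
Op 6: register job_D */7 -> active={job_D:*/7, job_G:*/18}
Op 7: register job_G */11 -> active={job_D:*/7, job_G:*/11}
Op 8: register job_A */9 -> active={job_A:*/9, job_D:*/7, job_G:*/11}
Op 9: register job_E */16 -> active={job_A:*/9, job_D:*/7, job_E:*/16, job_G:*/11}
Op 10: register job_A */18 -> active={job_A:*/18, job_D:*/7, job_E:*/16, job_G:*/11}
Final interval of job_E = 16
Next fire of job_E after T=257: (257//16+1)*16 = 272

Answer: interval=16 next_fire=272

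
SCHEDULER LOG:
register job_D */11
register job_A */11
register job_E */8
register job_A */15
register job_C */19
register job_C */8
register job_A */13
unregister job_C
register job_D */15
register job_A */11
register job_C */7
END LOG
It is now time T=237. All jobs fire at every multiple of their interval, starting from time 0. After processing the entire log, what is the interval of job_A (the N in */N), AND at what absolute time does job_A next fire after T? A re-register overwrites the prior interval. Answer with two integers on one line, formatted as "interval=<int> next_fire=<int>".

Op 1: register job_D */11 -> active={job_D:*/11}
Op 2: register job_A */11 -> active={job_A:*/11, job_D:*/11}
Op 3: register job_E */8 -> active={job_A:*/11, job_D:*/11, job_E:*/8}
Op 4: register job_A */15 -> active={job_A:*/15, job_D:*/11, job_E:*/8}
Op 5: register job_C */19 -> active={job_A:*/15, job_C:*/19, job_D:*/11, job_E:*/8}
Op 6: register job_C */8 -> active={job_A:*/15, job_C:*/8, job_D:*/11, job_E:*/8}
Op 7: register job_A */13 -> active={job_A:*/13, job_C:*/8, job_D:*/11, job_E:*/8}
Op 8: unregister job_C -> active={job_A:*/13, job_D:*/11, job_E:*/8}
Op 9: register job_D */15 -> active={job_A:*/13, job_D:*/15, job_E:*/8}
Op 10: register job_A */11 -> active={job_A:*/11, job_D:*/15, job_E:*/8}
Op 11: register job_C */7 -> active={job_A:*/11, job_C:*/7, job_D:*/15, job_E:*/8}
Final interval of job_A = 11
Next fire of job_A after T=237: (237//11+1)*11 = 242

Answer: interval=11 next_fire=242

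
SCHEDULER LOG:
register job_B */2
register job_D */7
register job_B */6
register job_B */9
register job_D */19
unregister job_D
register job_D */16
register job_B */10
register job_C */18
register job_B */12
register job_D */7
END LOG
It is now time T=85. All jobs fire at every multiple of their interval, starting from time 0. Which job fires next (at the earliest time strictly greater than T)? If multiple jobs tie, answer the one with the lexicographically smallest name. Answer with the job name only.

Answer: job_C

Derivation:
Op 1: register job_B */2 -> active={job_B:*/2}
Op 2: register job_D */7 -> active={job_B:*/2, job_D:*/7}
Op 3: register job_B */6 -> active={job_B:*/6, job_D:*/7}
Op 4: register job_B */9 -> active={job_B:*/9, job_D:*/7}
Op 5: register job_D */19 -> active={job_B:*/9, job_D:*/19}
Op 6: unregister job_D -> active={job_B:*/9}
Op 7: register job_D */16 -> active={job_B:*/9, job_D:*/16}
Op 8: register job_B */10 -> active={job_B:*/10, job_D:*/16}
Op 9: register job_C */18 -> active={job_B:*/10, job_C:*/18, job_D:*/16}
Op 10: register job_B */12 -> active={job_B:*/12, job_C:*/18, job_D:*/16}
Op 11: register job_D */7 -> active={job_B:*/12, job_C:*/18, job_D:*/7}
  job_B: interval 12, next fire after T=85 is 96
  job_C: interval 18, next fire after T=85 is 90
  job_D: interval 7, next fire after T=85 is 91
Earliest = 90, winner (lex tiebreak) = job_C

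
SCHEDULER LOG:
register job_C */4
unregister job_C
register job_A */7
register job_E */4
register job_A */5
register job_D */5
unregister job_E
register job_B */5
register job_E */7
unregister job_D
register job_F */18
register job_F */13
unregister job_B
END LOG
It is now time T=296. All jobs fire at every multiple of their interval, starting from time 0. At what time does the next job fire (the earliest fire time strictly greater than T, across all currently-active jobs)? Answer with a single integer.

Answer: 299

Derivation:
Op 1: register job_C */4 -> active={job_C:*/4}
Op 2: unregister job_C -> active={}
Op 3: register job_A */7 -> active={job_A:*/7}
Op 4: register job_E */4 -> active={job_A:*/7, job_E:*/4}
Op 5: register job_A */5 -> active={job_A:*/5, job_E:*/4}
Op 6: register job_D */5 -> active={job_A:*/5, job_D:*/5, job_E:*/4}
Op 7: unregister job_E -> active={job_A:*/5, job_D:*/5}
Op 8: register job_B */5 -> active={job_A:*/5, job_B:*/5, job_D:*/5}
Op 9: register job_E */7 -> active={job_A:*/5, job_B:*/5, job_D:*/5, job_E:*/7}
Op 10: unregister job_D -> active={job_A:*/5, job_B:*/5, job_E:*/7}
Op 11: register job_F */18 -> active={job_A:*/5, job_B:*/5, job_E:*/7, job_F:*/18}
Op 12: register job_F */13 -> active={job_A:*/5, job_B:*/5, job_E:*/7, job_F:*/13}
Op 13: unregister job_B -> active={job_A:*/5, job_E:*/7, job_F:*/13}
  job_A: interval 5, next fire after T=296 is 300
  job_E: interval 7, next fire after T=296 is 301
  job_F: interval 13, next fire after T=296 is 299
Earliest fire time = 299 (job job_F)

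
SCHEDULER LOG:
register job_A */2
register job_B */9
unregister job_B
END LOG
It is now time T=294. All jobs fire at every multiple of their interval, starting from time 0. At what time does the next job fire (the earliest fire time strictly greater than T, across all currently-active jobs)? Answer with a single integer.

Answer: 296

Derivation:
Op 1: register job_A */2 -> active={job_A:*/2}
Op 2: register job_B */9 -> active={job_A:*/2, job_B:*/9}
Op 3: unregister job_B -> active={job_A:*/2}
  job_A: interval 2, next fire after T=294 is 296
Earliest fire time = 296 (job job_A)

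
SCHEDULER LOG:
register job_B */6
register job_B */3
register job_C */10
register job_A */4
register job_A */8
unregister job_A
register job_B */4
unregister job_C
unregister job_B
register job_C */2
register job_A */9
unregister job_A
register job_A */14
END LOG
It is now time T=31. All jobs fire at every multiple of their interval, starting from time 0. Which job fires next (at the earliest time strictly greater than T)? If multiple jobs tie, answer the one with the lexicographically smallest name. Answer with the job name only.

Answer: job_C

Derivation:
Op 1: register job_B */6 -> active={job_B:*/6}
Op 2: register job_B */3 -> active={job_B:*/3}
Op 3: register job_C */10 -> active={job_B:*/3, job_C:*/10}
Op 4: register job_A */4 -> active={job_A:*/4, job_B:*/3, job_C:*/10}
Op 5: register job_A */8 -> active={job_A:*/8, job_B:*/3, job_C:*/10}
Op 6: unregister job_A -> active={job_B:*/3, job_C:*/10}
Op 7: register job_B */4 -> active={job_B:*/4, job_C:*/10}
Op 8: unregister job_C -> active={job_B:*/4}
Op 9: unregister job_B -> active={}
Op 10: register job_C */2 -> active={job_C:*/2}
Op 11: register job_A */9 -> active={job_A:*/9, job_C:*/2}
Op 12: unregister job_A -> active={job_C:*/2}
Op 13: register job_A */14 -> active={job_A:*/14, job_C:*/2}
  job_A: interval 14, next fire after T=31 is 42
  job_C: interval 2, next fire after T=31 is 32
Earliest = 32, winner (lex tiebreak) = job_C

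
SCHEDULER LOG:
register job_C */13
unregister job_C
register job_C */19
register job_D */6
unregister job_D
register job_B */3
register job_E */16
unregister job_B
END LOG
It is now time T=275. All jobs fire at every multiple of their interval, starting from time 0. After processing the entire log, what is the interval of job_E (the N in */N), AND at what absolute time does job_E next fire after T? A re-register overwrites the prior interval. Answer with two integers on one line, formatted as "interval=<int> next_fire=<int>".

Answer: interval=16 next_fire=288

Derivation:
Op 1: register job_C */13 -> active={job_C:*/13}
Op 2: unregister job_C -> active={}
Op 3: register job_C */19 -> active={job_C:*/19}
Op 4: register job_D */6 -> active={job_C:*/19, job_D:*/6}
Op 5: unregister job_D -> active={job_C:*/19}
Op 6: register job_B */3 -> active={job_B:*/3, job_C:*/19}
Op 7: register job_E */16 -> active={job_B:*/3, job_C:*/19, job_E:*/16}
Op 8: unregister job_B -> active={job_C:*/19, job_E:*/16}
Final interval of job_E = 16
Next fire of job_E after T=275: (275//16+1)*16 = 288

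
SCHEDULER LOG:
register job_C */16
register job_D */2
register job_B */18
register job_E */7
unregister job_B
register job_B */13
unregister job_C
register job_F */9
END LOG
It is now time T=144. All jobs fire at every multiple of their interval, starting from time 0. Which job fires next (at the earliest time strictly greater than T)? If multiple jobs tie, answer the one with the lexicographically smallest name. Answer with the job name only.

Answer: job_D

Derivation:
Op 1: register job_C */16 -> active={job_C:*/16}
Op 2: register job_D */2 -> active={job_C:*/16, job_D:*/2}
Op 3: register job_B */18 -> active={job_B:*/18, job_C:*/16, job_D:*/2}
Op 4: register job_E */7 -> active={job_B:*/18, job_C:*/16, job_D:*/2, job_E:*/7}
Op 5: unregister job_B -> active={job_C:*/16, job_D:*/2, job_E:*/7}
Op 6: register job_B */13 -> active={job_B:*/13, job_C:*/16, job_D:*/2, job_E:*/7}
Op 7: unregister job_C -> active={job_B:*/13, job_D:*/2, job_E:*/7}
Op 8: register job_F */9 -> active={job_B:*/13, job_D:*/2, job_E:*/7, job_F:*/9}
  job_B: interval 13, next fire after T=144 is 156
  job_D: interval 2, next fire after T=144 is 146
  job_E: interval 7, next fire after T=144 is 147
  job_F: interval 9, next fire after T=144 is 153
Earliest = 146, winner (lex tiebreak) = job_D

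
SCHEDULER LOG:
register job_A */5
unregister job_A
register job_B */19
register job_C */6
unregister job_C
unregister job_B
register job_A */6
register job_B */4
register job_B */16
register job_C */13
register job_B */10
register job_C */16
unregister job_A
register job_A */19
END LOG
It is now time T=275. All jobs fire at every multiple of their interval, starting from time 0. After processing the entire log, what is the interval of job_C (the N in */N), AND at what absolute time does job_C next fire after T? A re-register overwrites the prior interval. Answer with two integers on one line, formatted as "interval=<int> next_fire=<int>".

Answer: interval=16 next_fire=288

Derivation:
Op 1: register job_A */5 -> active={job_A:*/5}
Op 2: unregister job_A -> active={}
Op 3: register job_B */19 -> active={job_B:*/19}
Op 4: register job_C */6 -> active={job_B:*/19, job_C:*/6}
Op 5: unregister job_C -> active={job_B:*/19}
Op 6: unregister job_B -> active={}
Op 7: register job_A */6 -> active={job_A:*/6}
Op 8: register job_B */4 -> active={job_A:*/6, job_B:*/4}
Op 9: register job_B */16 -> active={job_A:*/6, job_B:*/16}
Op 10: register job_C */13 -> active={job_A:*/6, job_B:*/16, job_C:*/13}
Op 11: register job_B */10 -> active={job_A:*/6, job_B:*/10, job_C:*/13}
Op 12: register job_C */16 -> active={job_A:*/6, job_B:*/10, job_C:*/16}
Op 13: unregister job_A -> active={job_B:*/10, job_C:*/16}
Op 14: register job_A */19 -> active={job_A:*/19, job_B:*/10, job_C:*/16}
Final interval of job_C = 16
Next fire of job_C after T=275: (275//16+1)*16 = 288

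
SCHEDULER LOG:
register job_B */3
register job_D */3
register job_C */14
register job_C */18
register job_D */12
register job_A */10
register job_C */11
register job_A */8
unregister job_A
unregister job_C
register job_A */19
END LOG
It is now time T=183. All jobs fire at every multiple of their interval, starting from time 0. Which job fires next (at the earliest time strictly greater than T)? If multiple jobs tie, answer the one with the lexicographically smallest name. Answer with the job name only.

Op 1: register job_B */3 -> active={job_B:*/3}
Op 2: register job_D */3 -> active={job_B:*/3, job_D:*/3}
Op 3: register job_C */14 -> active={job_B:*/3, job_C:*/14, job_D:*/3}
Op 4: register job_C */18 -> active={job_B:*/3, job_C:*/18, job_D:*/3}
Op 5: register job_D */12 -> active={job_B:*/3, job_C:*/18, job_D:*/12}
Op 6: register job_A */10 -> active={job_A:*/10, job_B:*/3, job_C:*/18, job_D:*/12}
Op 7: register job_C */11 -> active={job_A:*/10, job_B:*/3, job_C:*/11, job_D:*/12}
Op 8: register job_A */8 -> active={job_A:*/8, job_B:*/3, job_C:*/11, job_D:*/12}
Op 9: unregister job_A -> active={job_B:*/3, job_C:*/11, job_D:*/12}
Op 10: unregister job_C -> active={job_B:*/3, job_D:*/12}
Op 11: register job_A */19 -> active={job_A:*/19, job_B:*/3, job_D:*/12}
  job_A: interval 19, next fire after T=183 is 190
  job_B: interval 3, next fire after T=183 is 186
  job_D: interval 12, next fire after T=183 is 192
Earliest = 186, winner (lex tiebreak) = job_B

Answer: job_B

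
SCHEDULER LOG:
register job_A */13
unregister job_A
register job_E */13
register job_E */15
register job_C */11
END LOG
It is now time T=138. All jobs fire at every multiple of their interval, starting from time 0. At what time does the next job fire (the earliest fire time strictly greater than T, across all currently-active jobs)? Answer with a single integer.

Op 1: register job_A */13 -> active={job_A:*/13}
Op 2: unregister job_A -> active={}
Op 3: register job_E */13 -> active={job_E:*/13}
Op 4: register job_E */15 -> active={job_E:*/15}
Op 5: register job_C */11 -> active={job_C:*/11, job_E:*/15}
  job_C: interval 11, next fire after T=138 is 143
  job_E: interval 15, next fire after T=138 is 150
Earliest fire time = 143 (job job_C)

Answer: 143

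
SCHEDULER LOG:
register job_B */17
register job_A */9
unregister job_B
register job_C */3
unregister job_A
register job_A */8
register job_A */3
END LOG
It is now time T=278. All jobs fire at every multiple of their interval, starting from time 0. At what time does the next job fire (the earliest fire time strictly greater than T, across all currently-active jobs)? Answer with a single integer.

Op 1: register job_B */17 -> active={job_B:*/17}
Op 2: register job_A */9 -> active={job_A:*/9, job_B:*/17}
Op 3: unregister job_B -> active={job_A:*/9}
Op 4: register job_C */3 -> active={job_A:*/9, job_C:*/3}
Op 5: unregister job_A -> active={job_C:*/3}
Op 6: register job_A */8 -> active={job_A:*/8, job_C:*/3}
Op 7: register job_A */3 -> active={job_A:*/3, job_C:*/3}
  job_A: interval 3, next fire after T=278 is 279
  job_C: interval 3, next fire after T=278 is 279
Earliest fire time = 279 (job job_A)

Answer: 279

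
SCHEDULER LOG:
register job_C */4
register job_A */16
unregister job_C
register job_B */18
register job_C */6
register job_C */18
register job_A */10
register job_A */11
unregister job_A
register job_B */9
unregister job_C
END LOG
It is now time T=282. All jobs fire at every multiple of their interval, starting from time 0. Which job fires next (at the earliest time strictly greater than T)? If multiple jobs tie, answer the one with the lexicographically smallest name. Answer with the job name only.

Op 1: register job_C */4 -> active={job_C:*/4}
Op 2: register job_A */16 -> active={job_A:*/16, job_C:*/4}
Op 3: unregister job_C -> active={job_A:*/16}
Op 4: register job_B */18 -> active={job_A:*/16, job_B:*/18}
Op 5: register job_C */6 -> active={job_A:*/16, job_B:*/18, job_C:*/6}
Op 6: register job_C */18 -> active={job_A:*/16, job_B:*/18, job_C:*/18}
Op 7: register job_A */10 -> active={job_A:*/10, job_B:*/18, job_C:*/18}
Op 8: register job_A */11 -> active={job_A:*/11, job_B:*/18, job_C:*/18}
Op 9: unregister job_A -> active={job_B:*/18, job_C:*/18}
Op 10: register job_B */9 -> active={job_B:*/9, job_C:*/18}
Op 11: unregister job_C -> active={job_B:*/9}
  job_B: interval 9, next fire after T=282 is 288
Earliest = 288, winner (lex tiebreak) = job_B

Answer: job_B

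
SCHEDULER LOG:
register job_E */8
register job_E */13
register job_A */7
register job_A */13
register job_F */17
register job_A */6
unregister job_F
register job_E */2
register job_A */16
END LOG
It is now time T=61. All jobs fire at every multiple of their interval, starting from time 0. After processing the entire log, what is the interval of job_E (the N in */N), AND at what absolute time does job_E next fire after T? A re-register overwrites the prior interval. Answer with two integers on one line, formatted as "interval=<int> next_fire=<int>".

Op 1: register job_E */8 -> active={job_E:*/8}
Op 2: register job_E */13 -> active={job_E:*/13}
Op 3: register job_A */7 -> active={job_A:*/7, job_E:*/13}
Op 4: register job_A */13 -> active={job_A:*/13, job_E:*/13}
Op 5: register job_F */17 -> active={job_A:*/13, job_E:*/13, job_F:*/17}
Op 6: register job_A */6 -> active={job_A:*/6, job_E:*/13, job_F:*/17}
Op 7: unregister job_F -> active={job_A:*/6, job_E:*/13}
Op 8: register job_E */2 -> active={job_A:*/6, job_E:*/2}
Op 9: register job_A */16 -> active={job_A:*/16, job_E:*/2}
Final interval of job_E = 2
Next fire of job_E after T=61: (61//2+1)*2 = 62

Answer: interval=2 next_fire=62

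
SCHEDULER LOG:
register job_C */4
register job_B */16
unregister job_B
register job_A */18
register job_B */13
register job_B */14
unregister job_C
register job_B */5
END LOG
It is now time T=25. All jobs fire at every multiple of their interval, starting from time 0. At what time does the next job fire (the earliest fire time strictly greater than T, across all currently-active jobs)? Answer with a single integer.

Op 1: register job_C */4 -> active={job_C:*/4}
Op 2: register job_B */16 -> active={job_B:*/16, job_C:*/4}
Op 3: unregister job_B -> active={job_C:*/4}
Op 4: register job_A */18 -> active={job_A:*/18, job_C:*/4}
Op 5: register job_B */13 -> active={job_A:*/18, job_B:*/13, job_C:*/4}
Op 6: register job_B */14 -> active={job_A:*/18, job_B:*/14, job_C:*/4}
Op 7: unregister job_C -> active={job_A:*/18, job_B:*/14}
Op 8: register job_B */5 -> active={job_A:*/18, job_B:*/5}
  job_A: interval 18, next fire after T=25 is 36
  job_B: interval 5, next fire after T=25 is 30
Earliest fire time = 30 (job job_B)

Answer: 30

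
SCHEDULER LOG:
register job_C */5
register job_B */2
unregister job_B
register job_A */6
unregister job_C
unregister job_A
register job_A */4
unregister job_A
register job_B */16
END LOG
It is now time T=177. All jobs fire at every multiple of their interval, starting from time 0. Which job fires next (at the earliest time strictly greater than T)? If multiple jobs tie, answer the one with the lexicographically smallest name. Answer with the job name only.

Answer: job_B

Derivation:
Op 1: register job_C */5 -> active={job_C:*/5}
Op 2: register job_B */2 -> active={job_B:*/2, job_C:*/5}
Op 3: unregister job_B -> active={job_C:*/5}
Op 4: register job_A */6 -> active={job_A:*/6, job_C:*/5}
Op 5: unregister job_C -> active={job_A:*/6}
Op 6: unregister job_A -> active={}
Op 7: register job_A */4 -> active={job_A:*/4}
Op 8: unregister job_A -> active={}
Op 9: register job_B */16 -> active={job_B:*/16}
  job_B: interval 16, next fire after T=177 is 192
Earliest = 192, winner (lex tiebreak) = job_B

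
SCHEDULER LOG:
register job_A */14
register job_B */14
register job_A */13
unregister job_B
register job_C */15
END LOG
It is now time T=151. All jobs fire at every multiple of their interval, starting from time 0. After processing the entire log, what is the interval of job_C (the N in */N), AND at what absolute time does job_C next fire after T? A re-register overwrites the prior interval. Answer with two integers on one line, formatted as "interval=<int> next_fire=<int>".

Op 1: register job_A */14 -> active={job_A:*/14}
Op 2: register job_B */14 -> active={job_A:*/14, job_B:*/14}
Op 3: register job_A */13 -> active={job_A:*/13, job_B:*/14}
Op 4: unregister job_B -> active={job_A:*/13}
Op 5: register job_C */15 -> active={job_A:*/13, job_C:*/15}
Final interval of job_C = 15
Next fire of job_C after T=151: (151//15+1)*15 = 165

Answer: interval=15 next_fire=165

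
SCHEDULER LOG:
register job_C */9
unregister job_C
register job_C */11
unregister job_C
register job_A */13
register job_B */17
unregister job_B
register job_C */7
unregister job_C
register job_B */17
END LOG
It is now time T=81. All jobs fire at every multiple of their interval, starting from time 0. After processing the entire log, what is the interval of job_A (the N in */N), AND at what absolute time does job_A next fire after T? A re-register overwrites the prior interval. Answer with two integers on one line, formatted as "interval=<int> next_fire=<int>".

Answer: interval=13 next_fire=91

Derivation:
Op 1: register job_C */9 -> active={job_C:*/9}
Op 2: unregister job_C -> active={}
Op 3: register job_C */11 -> active={job_C:*/11}
Op 4: unregister job_C -> active={}
Op 5: register job_A */13 -> active={job_A:*/13}
Op 6: register job_B */17 -> active={job_A:*/13, job_B:*/17}
Op 7: unregister job_B -> active={job_A:*/13}
Op 8: register job_C */7 -> active={job_A:*/13, job_C:*/7}
Op 9: unregister job_C -> active={job_A:*/13}
Op 10: register job_B */17 -> active={job_A:*/13, job_B:*/17}
Final interval of job_A = 13
Next fire of job_A after T=81: (81//13+1)*13 = 91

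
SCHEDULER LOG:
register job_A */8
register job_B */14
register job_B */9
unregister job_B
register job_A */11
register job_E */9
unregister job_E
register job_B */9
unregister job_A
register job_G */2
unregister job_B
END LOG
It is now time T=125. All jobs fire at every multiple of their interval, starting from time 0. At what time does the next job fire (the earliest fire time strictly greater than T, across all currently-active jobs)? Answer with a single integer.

Op 1: register job_A */8 -> active={job_A:*/8}
Op 2: register job_B */14 -> active={job_A:*/8, job_B:*/14}
Op 3: register job_B */9 -> active={job_A:*/8, job_B:*/9}
Op 4: unregister job_B -> active={job_A:*/8}
Op 5: register job_A */11 -> active={job_A:*/11}
Op 6: register job_E */9 -> active={job_A:*/11, job_E:*/9}
Op 7: unregister job_E -> active={job_A:*/11}
Op 8: register job_B */9 -> active={job_A:*/11, job_B:*/9}
Op 9: unregister job_A -> active={job_B:*/9}
Op 10: register job_G */2 -> active={job_B:*/9, job_G:*/2}
Op 11: unregister job_B -> active={job_G:*/2}
  job_G: interval 2, next fire after T=125 is 126
Earliest fire time = 126 (job job_G)

Answer: 126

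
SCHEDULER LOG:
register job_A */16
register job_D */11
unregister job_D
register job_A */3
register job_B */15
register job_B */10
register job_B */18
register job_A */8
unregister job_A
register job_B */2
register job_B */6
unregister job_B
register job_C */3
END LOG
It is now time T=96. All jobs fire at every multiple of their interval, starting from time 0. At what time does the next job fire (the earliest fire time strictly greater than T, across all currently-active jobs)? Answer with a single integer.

Op 1: register job_A */16 -> active={job_A:*/16}
Op 2: register job_D */11 -> active={job_A:*/16, job_D:*/11}
Op 3: unregister job_D -> active={job_A:*/16}
Op 4: register job_A */3 -> active={job_A:*/3}
Op 5: register job_B */15 -> active={job_A:*/3, job_B:*/15}
Op 6: register job_B */10 -> active={job_A:*/3, job_B:*/10}
Op 7: register job_B */18 -> active={job_A:*/3, job_B:*/18}
Op 8: register job_A */8 -> active={job_A:*/8, job_B:*/18}
Op 9: unregister job_A -> active={job_B:*/18}
Op 10: register job_B */2 -> active={job_B:*/2}
Op 11: register job_B */6 -> active={job_B:*/6}
Op 12: unregister job_B -> active={}
Op 13: register job_C */3 -> active={job_C:*/3}
  job_C: interval 3, next fire after T=96 is 99
Earliest fire time = 99 (job job_C)

Answer: 99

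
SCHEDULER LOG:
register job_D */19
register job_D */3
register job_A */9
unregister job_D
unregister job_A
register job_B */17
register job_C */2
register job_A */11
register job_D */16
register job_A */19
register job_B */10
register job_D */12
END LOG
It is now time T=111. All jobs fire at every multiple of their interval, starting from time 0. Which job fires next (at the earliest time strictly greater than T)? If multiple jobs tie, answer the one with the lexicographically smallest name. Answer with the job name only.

Op 1: register job_D */19 -> active={job_D:*/19}
Op 2: register job_D */3 -> active={job_D:*/3}
Op 3: register job_A */9 -> active={job_A:*/9, job_D:*/3}
Op 4: unregister job_D -> active={job_A:*/9}
Op 5: unregister job_A -> active={}
Op 6: register job_B */17 -> active={job_B:*/17}
Op 7: register job_C */2 -> active={job_B:*/17, job_C:*/2}
Op 8: register job_A */11 -> active={job_A:*/11, job_B:*/17, job_C:*/2}
Op 9: register job_D */16 -> active={job_A:*/11, job_B:*/17, job_C:*/2, job_D:*/16}
Op 10: register job_A */19 -> active={job_A:*/19, job_B:*/17, job_C:*/2, job_D:*/16}
Op 11: register job_B */10 -> active={job_A:*/19, job_B:*/10, job_C:*/2, job_D:*/16}
Op 12: register job_D */12 -> active={job_A:*/19, job_B:*/10, job_C:*/2, job_D:*/12}
  job_A: interval 19, next fire after T=111 is 114
  job_B: interval 10, next fire after T=111 is 120
  job_C: interval 2, next fire after T=111 is 112
  job_D: interval 12, next fire after T=111 is 120
Earliest = 112, winner (lex tiebreak) = job_C

Answer: job_C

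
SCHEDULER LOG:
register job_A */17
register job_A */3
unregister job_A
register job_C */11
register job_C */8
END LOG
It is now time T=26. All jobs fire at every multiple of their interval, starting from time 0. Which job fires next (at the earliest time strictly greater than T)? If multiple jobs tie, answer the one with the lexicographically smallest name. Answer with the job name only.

Answer: job_C

Derivation:
Op 1: register job_A */17 -> active={job_A:*/17}
Op 2: register job_A */3 -> active={job_A:*/3}
Op 3: unregister job_A -> active={}
Op 4: register job_C */11 -> active={job_C:*/11}
Op 5: register job_C */8 -> active={job_C:*/8}
  job_C: interval 8, next fire after T=26 is 32
Earliest = 32, winner (lex tiebreak) = job_C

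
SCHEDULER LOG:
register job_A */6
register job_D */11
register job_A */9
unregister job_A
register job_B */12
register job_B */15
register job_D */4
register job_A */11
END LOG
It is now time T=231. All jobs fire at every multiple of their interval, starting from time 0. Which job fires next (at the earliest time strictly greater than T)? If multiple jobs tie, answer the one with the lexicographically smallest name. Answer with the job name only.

Op 1: register job_A */6 -> active={job_A:*/6}
Op 2: register job_D */11 -> active={job_A:*/6, job_D:*/11}
Op 3: register job_A */9 -> active={job_A:*/9, job_D:*/11}
Op 4: unregister job_A -> active={job_D:*/11}
Op 5: register job_B */12 -> active={job_B:*/12, job_D:*/11}
Op 6: register job_B */15 -> active={job_B:*/15, job_D:*/11}
Op 7: register job_D */4 -> active={job_B:*/15, job_D:*/4}
Op 8: register job_A */11 -> active={job_A:*/11, job_B:*/15, job_D:*/4}
  job_A: interval 11, next fire after T=231 is 242
  job_B: interval 15, next fire after T=231 is 240
  job_D: interval 4, next fire after T=231 is 232
Earliest = 232, winner (lex tiebreak) = job_D

Answer: job_D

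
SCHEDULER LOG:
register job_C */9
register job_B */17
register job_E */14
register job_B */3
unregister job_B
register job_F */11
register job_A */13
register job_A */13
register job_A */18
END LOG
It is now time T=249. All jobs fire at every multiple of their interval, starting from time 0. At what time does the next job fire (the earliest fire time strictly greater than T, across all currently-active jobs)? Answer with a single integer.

Answer: 252

Derivation:
Op 1: register job_C */9 -> active={job_C:*/9}
Op 2: register job_B */17 -> active={job_B:*/17, job_C:*/9}
Op 3: register job_E */14 -> active={job_B:*/17, job_C:*/9, job_E:*/14}
Op 4: register job_B */3 -> active={job_B:*/3, job_C:*/9, job_E:*/14}
Op 5: unregister job_B -> active={job_C:*/9, job_E:*/14}
Op 6: register job_F */11 -> active={job_C:*/9, job_E:*/14, job_F:*/11}
Op 7: register job_A */13 -> active={job_A:*/13, job_C:*/9, job_E:*/14, job_F:*/11}
Op 8: register job_A */13 -> active={job_A:*/13, job_C:*/9, job_E:*/14, job_F:*/11}
Op 9: register job_A */18 -> active={job_A:*/18, job_C:*/9, job_E:*/14, job_F:*/11}
  job_A: interval 18, next fire after T=249 is 252
  job_C: interval 9, next fire after T=249 is 252
  job_E: interval 14, next fire after T=249 is 252
  job_F: interval 11, next fire after T=249 is 253
Earliest fire time = 252 (job job_A)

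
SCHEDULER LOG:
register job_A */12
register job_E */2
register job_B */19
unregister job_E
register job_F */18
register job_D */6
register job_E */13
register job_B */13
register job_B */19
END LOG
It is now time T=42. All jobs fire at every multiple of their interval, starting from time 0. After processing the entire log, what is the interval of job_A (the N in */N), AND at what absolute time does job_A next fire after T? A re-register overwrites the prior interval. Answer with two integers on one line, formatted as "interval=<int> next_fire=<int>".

Answer: interval=12 next_fire=48

Derivation:
Op 1: register job_A */12 -> active={job_A:*/12}
Op 2: register job_E */2 -> active={job_A:*/12, job_E:*/2}
Op 3: register job_B */19 -> active={job_A:*/12, job_B:*/19, job_E:*/2}
Op 4: unregister job_E -> active={job_A:*/12, job_B:*/19}
Op 5: register job_F */18 -> active={job_A:*/12, job_B:*/19, job_F:*/18}
Op 6: register job_D */6 -> active={job_A:*/12, job_B:*/19, job_D:*/6, job_F:*/18}
Op 7: register job_E */13 -> active={job_A:*/12, job_B:*/19, job_D:*/6, job_E:*/13, job_F:*/18}
Op 8: register job_B */13 -> active={job_A:*/12, job_B:*/13, job_D:*/6, job_E:*/13, job_F:*/18}
Op 9: register job_B */19 -> active={job_A:*/12, job_B:*/19, job_D:*/6, job_E:*/13, job_F:*/18}
Final interval of job_A = 12
Next fire of job_A after T=42: (42//12+1)*12 = 48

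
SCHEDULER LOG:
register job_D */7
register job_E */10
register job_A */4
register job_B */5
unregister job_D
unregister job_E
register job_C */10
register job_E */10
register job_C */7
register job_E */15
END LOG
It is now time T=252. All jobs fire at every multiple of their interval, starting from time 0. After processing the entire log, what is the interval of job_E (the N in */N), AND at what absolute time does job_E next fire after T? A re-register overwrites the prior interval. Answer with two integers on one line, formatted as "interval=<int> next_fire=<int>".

Answer: interval=15 next_fire=255

Derivation:
Op 1: register job_D */7 -> active={job_D:*/7}
Op 2: register job_E */10 -> active={job_D:*/7, job_E:*/10}
Op 3: register job_A */4 -> active={job_A:*/4, job_D:*/7, job_E:*/10}
Op 4: register job_B */5 -> active={job_A:*/4, job_B:*/5, job_D:*/7, job_E:*/10}
Op 5: unregister job_D -> active={job_A:*/4, job_B:*/5, job_E:*/10}
Op 6: unregister job_E -> active={job_A:*/4, job_B:*/5}
Op 7: register job_C */10 -> active={job_A:*/4, job_B:*/5, job_C:*/10}
Op 8: register job_E */10 -> active={job_A:*/4, job_B:*/5, job_C:*/10, job_E:*/10}
Op 9: register job_C */7 -> active={job_A:*/4, job_B:*/5, job_C:*/7, job_E:*/10}
Op 10: register job_E */15 -> active={job_A:*/4, job_B:*/5, job_C:*/7, job_E:*/15}
Final interval of job_E = 15
Next fire of job_E after T=252: (252//15+1)*15 = 255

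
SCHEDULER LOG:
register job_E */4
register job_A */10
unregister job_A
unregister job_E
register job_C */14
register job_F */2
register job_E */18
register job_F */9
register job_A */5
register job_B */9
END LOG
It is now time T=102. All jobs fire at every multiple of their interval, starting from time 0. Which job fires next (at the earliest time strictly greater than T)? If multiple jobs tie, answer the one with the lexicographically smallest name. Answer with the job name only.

Answer: job_A

Derivation:
Op 1: register job_E */4 -> active={job_E:*/4}
Op 2: register job_A */10 -> active={job_A:*/10, job_E:*/4}
Op 3: unregister job_A -> active={job_E:*/4}
Op 4: unregister job_E -> active={}
Op 5: register job_C */14 -> active={job_C:*/14}
Op 6: register job_F */2 -> active={job_C:*/14, job_F:*/2}
Op 7: register job_E */18 -> active={job_C:*/14, job_E:*/18, job_F:*/2}
Op 8: register job_F */9 -> active={job_C:*/14, job_E:*/18, job_F:*/9}
Op 9: register job_A */5 -> active={job_A:*/5, job_C:*/14, job_E:*/18, job_F:*/9}
Op 10: register job_B */9 -> active={job_A:*/5, job_B:*/9, job_C:*/14, job_E:*/18, job_F:*/9}
  job_A: interval 5, next fire after T=102 is 105
  job_B: interval 9, next fire after T=102 is 108
  job_C: interval 14, next fire after T=102 is 112
  job_E: interval 18, next fire after T=102 is 108
  job_F: interval 9, next fire after T=102 is 108
Earliest = 105, winner (lex tiebreak) = job_A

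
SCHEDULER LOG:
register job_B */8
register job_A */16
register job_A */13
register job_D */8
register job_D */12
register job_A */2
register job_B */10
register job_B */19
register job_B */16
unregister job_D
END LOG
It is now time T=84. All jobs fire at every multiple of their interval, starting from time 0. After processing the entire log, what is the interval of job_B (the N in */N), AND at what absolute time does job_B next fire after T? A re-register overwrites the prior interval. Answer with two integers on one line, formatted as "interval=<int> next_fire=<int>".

Answer: interval=16 next_fire=96

Derivation:
Op 1: register job_B */8 -> active={job_B:*/8}
Op 2: register job_A */16 -> active={job_A:*/16, job_B:*/8}
Op 3: register job_A */13 -> active={job_A:*/13, job_B:*/8}
Op 4: register job_D */8 -> active={job_A:*/13, job_B:*/8, job_D:*/8}
Op 5: register job_D */12 -> active={job_A:*/13, job_B:*/8, job_D:*/12}
Op 6: register job_A */2 -> active={job_A:*/2, job_B:*/8, job_D:*/12}
Op 7: register job_B */10 -> active={job_A:*/2, job_B:*/10, job_D:*/12}
Op 8: register job_B */19 -> active={job_A:*/2, job_B:*/19, job_D:*/12}
Op 9: register job_B */16 -> active={job_A:*/2, job_B:*/16, job_D:*/12}
Op 10: unregister job_D -> active={job_A:*/2, job_B:*/16}
Final interval of job_B = 16
Next fire of job_B after T=84: (84//16+1)*16 = 96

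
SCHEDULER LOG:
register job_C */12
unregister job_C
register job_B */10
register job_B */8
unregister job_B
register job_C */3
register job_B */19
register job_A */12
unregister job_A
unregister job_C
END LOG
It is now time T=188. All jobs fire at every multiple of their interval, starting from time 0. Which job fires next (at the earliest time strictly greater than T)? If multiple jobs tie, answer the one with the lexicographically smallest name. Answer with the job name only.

Answer: job_B

Derivation:
Op 1: register job_C */12 -> active={job_C:*/12}
Op 2: unregister job_C -> active={}
Op 3: register job_B */10 -> active={job_B:*/10}
Op 4: register job_B */8 -> active={job_B:*/8}
Op 5: unregister job_B -> active={}
Op 6: register job_C */3 -> active={job_C:*/3}
Op 7: register job_B */19 -> active={job_B:*/19, job_C:*/3}
Op 8: register job_A */12 -> active={job_A:*/12, job_B:*/19, job_C:*/3}
Op 9: unregister job_A -> active={job_B:*/19, job_C:*/3}
Op 10: unregister job_C -> active={job_B:*/19}
  job_B: interval 19, next fire after T=188 is 190
Earliest = 190, winner (lex tiebreak) = job_B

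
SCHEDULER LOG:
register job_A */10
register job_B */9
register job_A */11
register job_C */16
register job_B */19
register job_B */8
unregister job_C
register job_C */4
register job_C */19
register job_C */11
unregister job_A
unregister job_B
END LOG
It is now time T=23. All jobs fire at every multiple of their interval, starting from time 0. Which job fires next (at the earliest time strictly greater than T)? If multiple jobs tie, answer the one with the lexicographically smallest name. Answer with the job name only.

Answer: job_C

Derivation:
Op 1: register job_A */10 -> active={job_A:*/10}
Op 2: register job_B */9 -> active={job_A:*/10, job_B:*/9}
Op 3: register job_A */11 -> active={job_A:*/11, job_B:*/9}
Op 4: register job_C */16 -> active={job_A:*/11, job_B:*/9, job_C:*/16}
Op 5: register job_B */19 -> active={job_A:*/11, job_B:*/19, job_C:*/16}
Op 6: register job_B */8 -> active={job_A:*/11, job_B:*/8, job_C:*/16}
Op 7: unregister job_C -> active={job_A:*/11, job_B:*/8}
Op 8: register job_C */4 -> active={job_A:*/11, job_B:*/8, job_C:*/4}
Op 9: register job_C */19 -> active={job_A:*/11, job_B:*/8, job_C:*/19}
Op 10: register job_C */11 -> active={job_A:*/11, job_B:*/8, job_C:*/11}
Op 11: unregister job_A -> active={job_B:*/8, job_C:*/11}
Op 12: unregister job_B -> active={job_C:*/11}
  job_C: interval 11, next fire after T=23 is 33
Earliest = 33, winner (lex tiebreak) = job_C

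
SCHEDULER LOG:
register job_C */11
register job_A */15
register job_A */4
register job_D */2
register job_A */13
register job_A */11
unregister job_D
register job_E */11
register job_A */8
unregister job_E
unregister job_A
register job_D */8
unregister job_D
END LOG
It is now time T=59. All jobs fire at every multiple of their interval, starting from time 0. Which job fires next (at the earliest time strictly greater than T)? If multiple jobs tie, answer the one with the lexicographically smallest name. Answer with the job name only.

Answer: job_C

Derivation:
Op 1: register job_C */11 -> active={job_C:*/11}
Op 2: register job_A */15 -> active={job_A:*/15, job_C:*/11}
Op 3: register job_A */4 -> active={job_A:*/4, job_C:*/11}
Op 4: register job_D */2 -> active={job_A:*/4, job_C:*/11, job_D:*/2}
Op 5: register job_A */13 -> active={job_A:*/13, job_C:*/11, job_D:*/2}
Op 6: register job_A */11 -> active={job_A:*/11, job_C:*/11, job_D:*/2}
Op 7: unregister job_D -> active={job_A:*/11, job_C:*/11}
Op 8: register job_E */11 -> active={job_A:*/11, job_C:*/11, job_E:*/11}
Op 9: register job_A */8 -> active={job_A:*/8, job_C:*/11, job_E:*/11}
Op 10: unregister job_E -> active={job_A:*/8, job_C:*/11}
Op 11: unregister job_A -> active={job_C:*/11}
Op 12: register job_D */8 -> active={job_C:*/11, job_D:*/8}
Op 13: unregister job_D -> active={job_C:*/11}
  job_C: interval 11, next fire after T=59 is 66
Earliest = 66, winner (lex tiebreak) = job_C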